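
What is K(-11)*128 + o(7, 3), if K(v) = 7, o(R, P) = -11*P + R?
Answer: 870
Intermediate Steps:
o(R, P) = R - 11*P
K(-11)*128 + o(7, 3) = 7*128 + (7 - 11*3) = 896 + (7 - 33) = 896 - 26 = 870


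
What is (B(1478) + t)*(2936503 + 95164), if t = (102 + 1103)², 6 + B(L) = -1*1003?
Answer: 4398997323672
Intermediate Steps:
B(L) = -1009 (B(L) = -6 - 1*1003 = -6 - 1003 = -1009)
t = 1452025 (t = 1205² = 1452025)
(B(1478) + t)*(2936503 + 95164) = (-1009 + 1452025)*(2936503 + 95164) = 1451016*3031667 = 4398997323672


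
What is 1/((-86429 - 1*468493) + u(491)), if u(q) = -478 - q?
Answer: -1/555891 ≈ -1.7989e-6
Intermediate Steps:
1/((-86429 - 1*468493) + u(491)) = 1/((-86429 - 1*468493) + (-478 - 1*491)) = 1/((-86429 - 468493) + (-478 - 491)) = 1/(-554922 - 969) = 1/(-555891) = -1/555891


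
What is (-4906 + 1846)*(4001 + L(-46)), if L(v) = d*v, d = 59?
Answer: -3938220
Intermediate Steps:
L(v) = 59*v
(-4906 + 1846)*(4001 + L(-46)) = (-4906 + 1846)*(4001 + 59*(-46)) = -3060*(4001 - 2714) = -3060*1287 = -3938220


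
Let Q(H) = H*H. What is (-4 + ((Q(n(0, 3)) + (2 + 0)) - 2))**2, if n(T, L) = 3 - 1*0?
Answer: 25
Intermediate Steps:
n(T, L) = 3 (n(T, L) = 3 + 0 = 3)
Q(H) = H**2
(-4 + ((Q(n(0, 3)) + (2 + 0)) - 2))**2 = (-4 + ((3**2 + (2 + 0)) - 2))**2 = (-4 + ((9 + 2) - 2))**2 = (-4 + (11 - 2))**2 = (-4 + 9)**2 = 5**2 = 25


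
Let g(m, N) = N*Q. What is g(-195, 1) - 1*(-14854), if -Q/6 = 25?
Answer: 14704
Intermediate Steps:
Q = -150 (Q = -6*25 = -150)
g(m, N) = -150*N (g(m, N) = N*(-150) = -150*N)
g(-195, 1) - 1*(-14854) = -150*1 - 1*(-14854) = -150 + 14854 = 14704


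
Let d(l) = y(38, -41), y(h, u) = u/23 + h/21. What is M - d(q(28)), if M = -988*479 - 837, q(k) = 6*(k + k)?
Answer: -228985000/483 ≈ -4.7409e+5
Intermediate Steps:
q(k) = 12*k (q(k) = 6*(2*k) = 12*k)
M = -474089 (M = -473252 - 837 = -474089)
y(h, u) = h/21 + u/23 (y(h, u) = u*(1/23) + h*(1/21) = u/23 + h/21 = h/21 + u/23)
d(l) = 13/483 (d(l) = (1/21)*38 + (1/23)*(-41) = 38/21 - 41/23 = 13/483)
M - d(q(28)) = -474089 - 1*13/483 = -474089 - 13/483 = -228985000/483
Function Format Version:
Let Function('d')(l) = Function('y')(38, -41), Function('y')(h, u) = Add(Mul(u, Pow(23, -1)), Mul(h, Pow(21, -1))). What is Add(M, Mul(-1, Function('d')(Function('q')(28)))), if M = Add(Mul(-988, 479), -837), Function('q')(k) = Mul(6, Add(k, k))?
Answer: Rational(-228985000, 483) ≈ -4.7409e+5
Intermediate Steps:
Function('q')(k) = Mul(12, k) (Function('q')(k) = Mul(6, Mul(2, k)) = Mul(12, k))
M = -474089 (M = Add(-473252, -837) = -474089)
Function('y')(h, u) = Add(Mul(Rational(1, 21), h), Mul(Rational(1, 23), u)) (Function('y')(h, u) = Add(Mul(u, Rational(1, 23)), Mul(h, Rational(1, 21))) = Add(Mul(Rational(1, 23), u), Mul(Rational(1, 21), h)) = Add(Mul(Rational(1, 21), h), Mul(Rational(1, 23), u)))
Function('d')(l) = Rational(13, 483) (Function('d')(l) = Add(Mul(Rational(1, 21), 38), Mul(Rational(1, 23), -41)) = Add(Rational(38, 21), Rational(-41, 23)) = Rational(13, 483))
Add(M, Mul(-1, Function('d')(Function('q')(28)))) = Add(-474089, Mul(-1, Rational(13, 483))) = Add(-474089, Rational(-13, 483)) = Rational(-228985000, 483)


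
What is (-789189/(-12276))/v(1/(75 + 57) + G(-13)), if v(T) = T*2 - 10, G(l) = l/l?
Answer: -263063/32674 ≈ -8.0511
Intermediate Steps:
G(l) = 1
v(T) = -10 + 2*T (v(T) = 2*T - 10 = -10 + 2*T)
(-789189/(-12276))/v(1/(75 + 57) + G(-13)) = (-789189/(-12276))/(-10 + 2*(1/(75 + 57) + 1)) = (-789189*(-1/12276))/(-10 + 2*(1/132 + 1)) = 263063/(4092*(-10 + 2*(1/132 + 1))) = 263063/(4092*(-10 + 2*(133/132))) = 263063/(4092*(-10 + 133/66)) = 263063/(4092*(-527/66)) = (263063/4092)*(-66/527) = -263063/32674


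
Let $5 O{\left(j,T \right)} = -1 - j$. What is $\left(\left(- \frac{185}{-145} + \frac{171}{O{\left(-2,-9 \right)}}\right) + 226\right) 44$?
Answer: $\frac{1380984}{29} \approx 47620.0$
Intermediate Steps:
$O{\left(j,T \right)} = - \frac{1}{5} - \frac{j}{5}$ ($O{\left(j,T \right)} = \frac{-1 - j}{5} = - \frac{1}{5} - \frac{j}{5}$)
$\left(\left(- \frac{185}{-145} + \frac{171}{O{\left(-2,-9 \right)}}\right) + 226\right) 44 = \left(\left(- \frac{185}{-145} + \frac{171}{- \frac{1}{5} - - \frac{2}{5}}\right) + 226\right) 44 = \left(\left(\left(-185\right) \left(- \frac{1}{145}\right) + \frac{171}{- \frac{1}{5} + \frac{2}{5}}\right) + 226\right) 44 = \left(\left(\frac{37}{29} + 171 \frac{1}{\frac{1}{5}}\right) + 226\right) 44 = \left(\left(\frac{37}{29} + 171 \cdot 5\right) + 226\right) 44 = \left(\left(\frac{37}{29} + 855\right) + 226\right) 44 = \left(\frac{24832}{29} + 226\right) 44 = \frac{31386}{29} \cdot 44 = \frac{1380984}{29}$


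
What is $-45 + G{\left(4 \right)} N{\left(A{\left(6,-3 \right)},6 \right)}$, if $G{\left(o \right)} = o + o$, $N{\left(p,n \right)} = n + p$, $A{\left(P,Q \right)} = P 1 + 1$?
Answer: $59$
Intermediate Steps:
$A{\left(P,Q \right)} = 1 + P$ ($A{\left(P,Q \right)} = P + 1 = 1 + P$)
$G{\left(o \right)} = 2 o$
$-45 + G{\left(4 \right)} N{\left(A{\left(6,-3 \right)},6 \right)} = -45 + 2 \cdot 4 \left(6 + \left(1 + 6\right)\right) = -45 + 8 \left(6 + 7\right) = -45 + 8 \cdot 13 = -45 + 104 = 59$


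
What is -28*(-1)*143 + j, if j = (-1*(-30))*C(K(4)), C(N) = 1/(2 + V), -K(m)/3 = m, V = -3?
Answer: 3974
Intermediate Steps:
K(m) = -3*m
C(N) = -1 (C(N) = 1/(2 - 3) = 1/(-1) = -1)
j = -30 (j = -1*(-30)*(-1) = 30*(-1) = -30)
-28*(-1)*143 + j = -28*(-1)*143 - 30 = 28*143 - 30 = 4004 - 30 = 3974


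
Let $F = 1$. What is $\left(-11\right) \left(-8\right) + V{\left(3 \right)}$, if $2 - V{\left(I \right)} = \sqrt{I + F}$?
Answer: $88$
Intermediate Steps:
$V{\left(I \right)} = 2 - \sqrt{1 + I}$ ($V{\left(I \right)} = 2 - \sqrt{I + 1} = 2 - \sqrt{1 + I}$)
$\left(-11\right) \left(-8\right) + V{\left(3 \right)} = \left(-11\right) \left(-8\right) + \left(2 - \sqrt{1 + 3}\right) = 88 + \left(2 - \sqrt{4}\right) = 88 + \left(2 - 2\right) = 88 + 0 = 88$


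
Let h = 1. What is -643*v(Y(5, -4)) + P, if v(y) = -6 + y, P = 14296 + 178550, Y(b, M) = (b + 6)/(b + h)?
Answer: 1173151/6 ≈ 1.9553e+5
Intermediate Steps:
Y(b, M) = (6 + b)/(1 + b) (Y(b, M) = (b + 6)/(b + 1) = (6 + b)/(1 + b))
P = 192846
-643*v(Y(5, -4)) + P = -643*(-6 + (6 + 5)/(1 + 5)) + 192846 = -643*(-6 + 11/6) + 192846 = -643*(-25/6) + 192846 = 16075/6 + 192846 = 1173151/6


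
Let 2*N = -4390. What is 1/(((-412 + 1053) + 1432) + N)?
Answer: -1/122 ≈ -0.0081967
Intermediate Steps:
N = -2195 (N = (½)*(-4390) = -2195)
1/(((-412 + 1053) + 1432) + N) = 1/(((-412 + 1053) + 1432) - 2195) = 1/((641 + 1432) - 2195) = 1/(2073 - 2195) = 1/(-122) = -1/122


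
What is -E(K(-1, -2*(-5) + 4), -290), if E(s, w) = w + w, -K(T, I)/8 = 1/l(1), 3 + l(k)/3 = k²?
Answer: 580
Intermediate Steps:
l(k) = -9 + 3*k²
K(T, I) = 4/3 (K(T, I) = -8/(-9 + 3*1²) = -8/(-9 + 3*1) = -8/(-9 + 3) = -8/(-6) = -8*(-⅙) = 4/3)
E(s, w) = 2*w
-E(K(-1, -2*(-5) + 4), -290) = -2*(-290) = -1*(-580) = 580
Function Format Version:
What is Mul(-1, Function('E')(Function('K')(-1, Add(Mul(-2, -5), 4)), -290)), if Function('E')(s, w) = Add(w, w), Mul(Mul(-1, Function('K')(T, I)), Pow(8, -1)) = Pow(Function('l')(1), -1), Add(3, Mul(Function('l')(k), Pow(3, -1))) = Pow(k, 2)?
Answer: 580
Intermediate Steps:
Function('l')(k) = Add(-9, Mul(3, Pow(k, 2)))
Function('K')(T, I) = Rational(4, 3) (Function('K')(T, I) = Mul(-8, Pow(Add(-9, Mul(3, Pow(1, 2))), -1)) = Mul(-8, Pow(Add(-9, Mul(3, 1)), -1)) = Mul(-8, Pow(Add(-9, 3), -1)) = Mul(-8, Pow(-6, -1)) = Mul(-8, Rational(-1, 6)) = Rational(4, 3))
Function('E')(s, w) = Mul(2, w)
Mul(-1, Function('E')(Function('K')(-1, Add(Mul(-2, -5), 4)), -290)) = Mul(-1, Mul(2, -290)) = Mul(-1, -580) = 580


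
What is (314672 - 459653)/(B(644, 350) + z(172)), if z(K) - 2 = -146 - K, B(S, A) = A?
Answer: -144981/34 ≈ -4264.1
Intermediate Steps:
z(K) = -144 - K (z(K) = 2 + (-146 - K) = -144 - K)
(314672 - 459653)/(B(644, 350) + z(172)) = (314672 - 459653)/(350 + (-144 - 1*172)) = -144981/(350 + (-144 - 172)) = -144981/(350 - 316) = -144981/34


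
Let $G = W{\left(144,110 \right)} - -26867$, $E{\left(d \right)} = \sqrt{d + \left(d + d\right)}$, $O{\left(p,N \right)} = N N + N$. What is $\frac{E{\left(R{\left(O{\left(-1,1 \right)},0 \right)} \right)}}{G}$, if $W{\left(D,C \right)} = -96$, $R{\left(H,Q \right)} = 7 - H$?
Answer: $\frac{\sqrt{15}}{26771} \approx 0.00014467$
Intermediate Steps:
$O{\left(p,N \right)} = N + N^{2}$ ($O{\left(p,N \right)} = N^{2} + N = N + N^{2}$)
$E{\left(d \right)} = \sqrt{3} \sqrt{d}$ ($E{\left(d \right)} = \sqrt{d + 2 d} = \sqrt{3 d} = \sqrt{3} \sqrt{d}$)
$G = 26771$ ($G = -96 - -26867 = -96 + 26867 = 26771$)
$\frac{E{\left(R{\left(O{\left(-1,1 \right)},0 \right)} \right)}}{G} = \frac{\sqrt{3} \sqrt{7 - 1 \left(1 + 1\right)}}{26771} = \sqrt{3} \sqrt{7 - 1 \cdot 2} \cdot \frac{1}{26771} = \sqrt{3} \sqrt{7 - 2} \cdot \frac{1}{26771} = \sqrt{3} \sqrt{5} \cdot \frac{1}{26771} = \sqrt{15} \cdot \frac{1}{26771} = \frac{\sqrt{15}}{26771}$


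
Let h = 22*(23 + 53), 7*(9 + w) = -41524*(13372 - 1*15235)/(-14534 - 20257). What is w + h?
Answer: 15602039/11597 ≈ 1345.4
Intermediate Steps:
w = -3788145/11597 (w = -9 + (-41524*(13372 - 1*15235)/(-14534 - 20257))/7 = -9 + (-41524/((-34791/(13372 - 15235))))/7 = -9 + (-41524/((-34791/(-1863))))/7 = -9 + (-41524/((-34791*(-1/1863))))/7 = -9 + (-41524/11597/621)/7 = -9 + (-41524*621/11597)/7 = -9 + (⅐)*(-25786404/11597) = -9 - 3683772/11597 = -3788145/11597 ≈ -326.65)
h = 1672 (h = 22*76 = 1672)
w + h = -3788145/11597 + 1672 = 15602039/11597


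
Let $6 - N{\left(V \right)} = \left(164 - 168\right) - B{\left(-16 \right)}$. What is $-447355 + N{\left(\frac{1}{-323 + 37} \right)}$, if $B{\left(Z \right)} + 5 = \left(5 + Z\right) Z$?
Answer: $-447174$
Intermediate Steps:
$B{\left(Z \right)} = -5 + Z \left(5 + Z\right)$ ($B{\left(Z \right)} = -5 + \left(5 + Z\right) Z = -5 + Z \left(5 + Z\right)$)
$N{\left(V \right)} = 181$ ($N{\left(V \right)} = 6 - \left(\left(164 - 168\right) - \left(-5 + \left(-16\right)^{2} + 5 \left(-16\right)\right)\right) = 6 - \left(-4 - \left(-5 + 256 - 80\right)\right) = 6 - \left(-4 - 171\right) = 6 - -175 = 6 + 175 = 181$)
$-447355 + N{\left(\frac{1}{-323 + 37} \right)} = -447355 + 181 = -447174$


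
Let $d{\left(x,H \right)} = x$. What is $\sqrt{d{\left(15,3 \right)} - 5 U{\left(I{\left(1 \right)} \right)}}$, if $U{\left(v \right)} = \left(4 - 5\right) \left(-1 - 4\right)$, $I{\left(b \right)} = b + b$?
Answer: $i \sqrt{10} \approx 3.1623 i$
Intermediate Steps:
$I{\left(b \right)} = 2 b$
$U{\left(v \right)} = 5$ ($U{\left(v \right)} = \left(-1\right) \left(-5\right) = 5$)
$\sqrt{d{\left(15,3 \right)} - 5 U{\left(I{\left(1 \right)} \right)}} = \sqrt{15 - 25} = \sqrt{-10} = i \sqrt{10}$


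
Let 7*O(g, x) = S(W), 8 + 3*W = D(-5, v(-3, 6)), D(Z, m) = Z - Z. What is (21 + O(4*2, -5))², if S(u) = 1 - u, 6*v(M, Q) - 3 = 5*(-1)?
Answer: 204304/441 ≈ 463.27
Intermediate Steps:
v(M, Q) = -⅓ (v(M, Q) = ½ + (5*(-1))/6 = ½ + (⅙)*(-5) = ½ - ⅚ = -⅓)
D(Z, m) = 0
W = -8/3 (W = -8/3 + (⅓)*0 = -8/3 + 0 = -8/3 ≈ -2.6667)
O(g, x) = 11/21 (O(g, x) = (1 - 1*(-8/3))/7 = (1 + 8/3)/7 = (⅐)*(11/3) = 11/21)
(21 + O(4*2, -5))² = (21 + 11/21)² = (452/21)² = 204304/441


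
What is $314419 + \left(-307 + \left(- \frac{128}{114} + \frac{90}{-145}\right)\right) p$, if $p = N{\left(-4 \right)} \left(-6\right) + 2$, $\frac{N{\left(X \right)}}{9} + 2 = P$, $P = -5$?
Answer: $\frac{17147393}{87} \approx 1.971 \cdot 10^{5}$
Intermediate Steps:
$N{\left(X \right)} = -63$ ($N{\left(X \right)} = -18 + 9 \left(-5\right) = -18 - 45 = -63$)
$p = 380$ ($p = \left(-63\right) \left(-6\right) + 2 = 378 + 2 = 380$)
$314419 + \left(-307 + \left(- \frac{128}{114} + \frac{90}{-145}\right)\right) p = 314419 + \left(-307 + \left(- \frac{128}{114} + \frac{90}{-145}\right)\right) 380 = 314419 + \left(-307 + \left(\left(-128\right) \frac{1}{114} + 90 \left(- \frac{1}{145}\right)\right)\right) 380 = 314419 + \left(-307 - \frac{2882}{1653}\right) 380 = 314419 - \frac{10207060}{87} = \frac{17147393}{87}$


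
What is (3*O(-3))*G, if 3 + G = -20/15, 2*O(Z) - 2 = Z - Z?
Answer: -13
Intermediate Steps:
O(Z) = 1 (O(Z) = 1 + (Z - Z)/2 = 1 + (½)*0 = 1 + 0 = 1)
G = -13/3 (G = -3 - 20/15 = -3 - 20*1/15 = -3 - 4/3 = -13/3 ≈ -4.3333)
(3*O(-3))*G = (3*1)*(-13/3) = 3*(-13/3) = -13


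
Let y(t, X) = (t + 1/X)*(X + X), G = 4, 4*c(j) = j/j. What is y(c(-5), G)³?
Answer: 64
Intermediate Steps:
c(j) = ¼ (c(j) = (j/j)/4 = (¼)*1 = ¼)
y(t, X) = 2*X*(t + 1/X) (y(t, X) = (t + 1/X)*(2*X) = 2*X*(t + 1/X))
y(c(-5), G)³ = (2 + 2*4*(¼))³ = (2 + 2)³ = 4³ = 64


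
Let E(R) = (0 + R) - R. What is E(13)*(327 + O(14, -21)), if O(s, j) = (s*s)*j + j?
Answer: 0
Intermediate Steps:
O(s, j) = j + j*s² (O(s, j) = s²*j + j = j*s² + j = j + j*s²)
E(R) = 0 (E(R) = R - R = 0)
E(13)*(327 + O(14, -21)) = 0*(327 - 21*(1 + 14²)) = 0*(327 - 21*(1 + 196)) = 0*(327 - 21*197) = 0*(327 - 4137) = 0*(-3810) = 0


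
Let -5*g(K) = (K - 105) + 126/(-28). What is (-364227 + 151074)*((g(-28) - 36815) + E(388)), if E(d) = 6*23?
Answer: 15623901747/2 ≈ 7.8119e+9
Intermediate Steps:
g(K) = 219/10 - K/5 (g(K) = -((K - 105) + 126/(-28))/5 = -((-105 + K) + 126*(-1/28))/5 = -((-105 + K) - 9/2)/5 = -(-219/2 + K)/5 = 219/10 - K/5)
E(d) = 138
(-364227 + 151074)*((g(-28) - 36815) + E(388)) = (-364227 + 151074)*(((219/10 - ⅕*(-28)) - 36815) + 138) = -213153*(((219/10 + 28/5) - 36815) + 138) = -213153*((55/2 - 36815) + 138) = -213153*(-73575/2 + 138) = -213153*(-73299/2) = 15623901747/2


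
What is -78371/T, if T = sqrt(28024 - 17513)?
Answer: -78371*sqrt(10511)/10511 ≈ -764.42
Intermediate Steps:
T = sqrt(10511) ≈ 102.52
-78371/T = -78371*sqrt(10511)/10511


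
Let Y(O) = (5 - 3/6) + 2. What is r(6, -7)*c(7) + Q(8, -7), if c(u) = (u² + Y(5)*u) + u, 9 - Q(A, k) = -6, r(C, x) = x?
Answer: -1391/2 ≈ -695.50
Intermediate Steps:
Q(A, k) = 15 (Q(A, k) = 9 - 1*(-6) = 9 + 6 = 15)
Y(O) = 13/2 (Y(O) = (5 - 3*⅙) + 2 = (5 - ½) + 2 = 9/2 + 2 = 13/2)
c(u) = u² + 15*u/2 (c(u) = (u² + 13*u/2) + u = u² + 15*u/2)
r(6, -7)*c(7) + Q(8, -7) = -7*7*(15 + 2*7)/2 + 15 = -7*7*(15 + 14)/2 + 15 = -7*7*29/2 + 15 = -7*203/2 + 15 = -1421/2 + 15 = -1391/2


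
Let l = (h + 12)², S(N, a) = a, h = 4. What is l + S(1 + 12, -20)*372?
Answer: -7184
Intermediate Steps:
l = 256 (l = (4 + 12)² = 16² = 256)
l + S(1 + 12, -20)*372 = 256 - 20*372 = 256 - 7440 = -7184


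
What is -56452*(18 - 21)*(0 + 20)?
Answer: 3387120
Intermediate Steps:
-56452*(18 - 21)*(0 + 20) = -(-169356)*20 = -56452*(-60) = 3387120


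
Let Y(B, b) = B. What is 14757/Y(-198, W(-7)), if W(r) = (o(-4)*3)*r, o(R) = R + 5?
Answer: -4919/66 ≈ -74.530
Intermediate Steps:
o(R) = 5 + R
W(r) = 3*r (W(r) = ((5 - 4)*3)*r = (1*3)*r = 3*r)
14757/Y(-198, W(-7)) = 14757/(-198) = 14757*(-1/198) = -4919/66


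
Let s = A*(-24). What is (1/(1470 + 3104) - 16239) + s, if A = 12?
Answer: -75594497/4574 ≈ -16527.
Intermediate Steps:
s = -288 (s = 12*(-24) = -288)
(1/(1470 + 3104) - 16239) + s = (1/(1470 + 3104) - 16239) - 288 = (1/4574 - 16239) - 288 = -74277185/4574 - 288 = -75594497/4574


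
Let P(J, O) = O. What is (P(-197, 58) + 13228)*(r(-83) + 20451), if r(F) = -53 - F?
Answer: 272110566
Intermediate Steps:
(P(-197, 58) + 13228)*(r(-83) + 20451) = (58 + 13228)*((-53 - 1*(-83)) + 20451) = 13286*((-53 + 83) + 20451) = 13286*(30 + 20451) = 13286*20481 = 272110566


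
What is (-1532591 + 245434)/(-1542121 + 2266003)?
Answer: -1287157/723882 ≈ -1.7781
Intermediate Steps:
(-1532591 + 245434)/(-1542121 + 2266003) = -1287157/723882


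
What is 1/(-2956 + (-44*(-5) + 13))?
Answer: -1/2723 ≈ -0.00036724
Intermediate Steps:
1/(-2956 + (-44*(-5) + 13)) = 1/(-2956 + (220 + 13)) = 1/(-2956 + 233) = 1/(-2723) = -1/2723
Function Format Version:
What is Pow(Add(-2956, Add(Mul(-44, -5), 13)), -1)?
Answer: Rational(-1, 2723) ≈ -0.00036724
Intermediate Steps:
Pow(Add(-2956, Add(Mul(-44, -5), 13)), -1) = Pow(Add(-2956, Add(220, 13)), -1) = Pow(Add(-2956, 233), -1) = Pow(-2723, -1) = Rational(-1, 2723)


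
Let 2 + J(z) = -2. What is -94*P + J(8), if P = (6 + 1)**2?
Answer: -4610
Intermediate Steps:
P = 49 (P = 7**2 = 49)
J(z) = -4 (J(z) = -2 - 2 = -4)
-94*P + J(8) = -94*49 - 4 = -4606 - 4 = -4610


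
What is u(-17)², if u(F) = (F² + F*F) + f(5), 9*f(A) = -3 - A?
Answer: 26977636/81 ≈ 3.3306e+5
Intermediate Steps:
f(A) = -⅓ - A/9 (f(A) = (-3 - A)/9 = -⅓ - A/9)
u(F) = -8/9 + 2*F² (u(F) = (F² + F*F) + (-⅓ - ⅑*5) = (F² + F²) + (-⅓ - 5/9) = 2*F² - 8/9 = -8/9 + 2*F²)
u(-17)² = (-8/9 + 2*(-17)²)² = (-8/9 + 2*289)² = (-8/9 + 578)² = (5194/9)² = 26977636/81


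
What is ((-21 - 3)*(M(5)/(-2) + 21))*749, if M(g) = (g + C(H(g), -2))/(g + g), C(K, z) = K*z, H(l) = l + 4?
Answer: -1945902/5 ≈ -3.8918e+5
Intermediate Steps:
H(l) = 4 + l
M(g) = (-8 - g)/(2*g) (M(g) = (g + (4 + g)*(-2))/(g + g) = (g + (-8 - 2*g))/((2*g)) = (-8 - g)*(1/(2*g)) = (-8 - g)/(2*g))
((-21 - 3)*(M(5)/(-2) + 21))*749 = ((-21 - 3)*(((½)*(-8 - 1*5)/5)/(-2) + 21))*749 = -24*(((½)*(⅕)*(-8 - 5))*(-½) + 21)*749 = -24*(((½)*(⅕)*(-13))*(-½) + 21)*749 = -24*(-13/10*(-½) + 21)*749 = -24*(13/20 + 21)*749 = -24*433/20*749 = -2598/5*749 = -1945902/5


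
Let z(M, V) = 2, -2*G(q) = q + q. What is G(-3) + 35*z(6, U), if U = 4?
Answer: 73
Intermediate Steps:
G(q) = -q (G(q) = -(q + q)/2 = -q)
G(-3) + 35*z(6, U) = -1*(-3) + 35*2 = 3 + 70 = 73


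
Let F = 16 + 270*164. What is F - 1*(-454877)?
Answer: 499173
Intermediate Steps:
F = 44296 (F = 16 + 44280 = 44296)
F - 1*(-454877) = 44296 - 1*(-454877) = 44296 + 454877 = 499173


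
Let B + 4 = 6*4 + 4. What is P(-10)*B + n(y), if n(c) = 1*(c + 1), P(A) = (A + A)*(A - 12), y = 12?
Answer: 10573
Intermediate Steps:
P(A) = 2*A*(-12 + A) (P(A) = (2*A)*(-12 + A) = 2*A*(-12 + A))
B = 24 (B = -4 + (6*4 + 4) = -4 + (24 + 4) = -4 + 28 = 24)
n(c) = 1 + c (n(c) = 1*(1 + c) = 1 + c)
P(-10)*B + n(y) = (2*(-10)*(-12 - 10))*24 + (1 + 12) = (2*(-10)*(-22))*24 + 13 = 440*24 + 13 = 10560 + 13 = 10573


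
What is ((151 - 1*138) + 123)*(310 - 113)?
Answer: 26792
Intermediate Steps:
((151 - 1*138) + 123)*(310 - 113) = ((151 - 138) + 123)*197 = (13 + 123)*197 = 136*197 = 26792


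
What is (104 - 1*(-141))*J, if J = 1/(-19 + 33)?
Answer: 35/2 ≈ 17.500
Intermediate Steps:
J = 1/14 ≈ 0.071429
(104 - 1*(-141))*J = (104 - 1*(-141))*(1/14) = (104 + 141)*(1/14) = 245*(1/14) = 35/2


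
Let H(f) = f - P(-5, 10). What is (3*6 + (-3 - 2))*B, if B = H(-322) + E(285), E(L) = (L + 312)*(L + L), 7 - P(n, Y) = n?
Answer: 4419428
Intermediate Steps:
P(n, Y) = 7 - n
E(L) = 2*L*(312 + L) (E(L) = (312 + L)*(2*L) = 2*L*(312 + L))
H(f) = -12 + f (H(f) = f - (7 - 1*(-5)) = f - (7 + 5) = f - 1*12 = f - 12 = -12 + f)
B = 339956 (B = (-12 - 322) + 2*285*(312 + 285) = -334 + 2*285*597 = -334 + 340290 = 339956)
(3*6 + (-3 - 2))*B = (3*6 + (-3 - 2))*339956 = (18 - 5)*339956 = 13*339956 = 4419428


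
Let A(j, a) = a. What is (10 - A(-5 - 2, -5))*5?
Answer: 75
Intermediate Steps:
(10 - A(-5 - 2, -5))*5 = (10 - 1*(-5))*5 = (10 + 5)*5 = 15*5 = 75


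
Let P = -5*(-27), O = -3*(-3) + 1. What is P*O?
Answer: 1350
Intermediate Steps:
O = 10 (O = 9 + 1 = 10)
P = 135
P*O = 135*10 = 1350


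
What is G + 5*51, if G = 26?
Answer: 281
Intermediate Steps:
G + 5*51 = 26 + 5*51 = 26 + 255 = 281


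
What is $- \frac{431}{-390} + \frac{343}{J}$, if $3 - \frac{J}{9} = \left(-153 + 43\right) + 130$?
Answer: $- \frac{22609}{19890} \approx -1.1367$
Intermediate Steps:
$J = -153$ ($J = 27 - 9 \left(\left(-153 + 43\right) + 130\right) = 27 - 9 \left(-110 + 130\right) = 27 - 180 = -153$)
$- \frac{431}{-390} + \frac{343}{J} = - \frac{431}{-390} + \frac{343}{-153} = \left(-431\right) \left(- \frac{1}{390}\right) + 343 \left(- \frac{1}{153}\right) = \frac{431}{390} - \frac{343}{153} = - \frac{22609}{19890}$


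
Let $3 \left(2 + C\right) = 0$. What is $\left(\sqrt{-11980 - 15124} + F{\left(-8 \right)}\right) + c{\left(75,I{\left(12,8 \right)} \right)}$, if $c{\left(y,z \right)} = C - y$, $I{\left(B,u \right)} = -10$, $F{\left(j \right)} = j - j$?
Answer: $-77 + 44 i \sqrt{14} \approx -77.0 + 164.63 i$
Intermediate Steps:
$C = -2$ ($C = -2 + \frac{1}{3} \cdot 0 = -2 + 0 = -2$)
$F{\left(j \right)} = 0$
$c{\left(y,z \right)} = -2 - y$
$\left(\sqrt{-11980 - 15124} + F{\left(-8 \right)}\right) + c{\left(75,I{\left(12,8 \right)} \right)} = \left(\sqrt{-11980 - 15124} + 0\right) - 77 = \left(\sqrt{-27104} + 0\right) - 77 = \left(44 i \sqrt{14} + 0\right) - 77 = 44 i \sqrt{14} - 77 = -77 + 44 i \sqrt{14}$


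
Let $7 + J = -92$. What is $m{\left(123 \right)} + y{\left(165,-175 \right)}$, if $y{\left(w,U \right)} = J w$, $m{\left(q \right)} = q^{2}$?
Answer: $-1206$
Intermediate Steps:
$J = -99$ ($J = -7 - 92 = -99$)
$y{\left(w,U \right)} = - 99 w$
$m{\left(123 \right)} + y{\left(165,-175 \right)} = 123^{2} - 16335 = 15129 - 16335 = -1206$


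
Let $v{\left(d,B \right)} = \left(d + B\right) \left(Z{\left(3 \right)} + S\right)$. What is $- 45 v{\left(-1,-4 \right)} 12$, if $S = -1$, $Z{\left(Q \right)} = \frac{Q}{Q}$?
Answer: $0$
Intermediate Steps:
$Z{\left(Q \right)} = 1$
$v{\left(d,B \right)} = 0$ ($v{\left(d,B \right)} = \left(d + B\right) \left(1 - 1\right) = \left(B + d\right) 0 = 0$)
$- 45 v{\left(-1,-4 \right)} 12 = \left(-45\right) 0 \cdot 12 = 0 \cdot 12 = 0$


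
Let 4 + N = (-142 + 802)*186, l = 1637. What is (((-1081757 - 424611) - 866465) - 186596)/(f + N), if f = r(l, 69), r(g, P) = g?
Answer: -2559429/124393 ≈ -20.575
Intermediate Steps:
N = 122756 (N = -4 + (-142 + 802)*186 = -4 + 660*186 = -4 + 122760 = 122756)
f = 1637
(((-1081757 - 424611) - 866465) - 186596)/(f + N) = (((-1081757 - 424611) - 866465) - 186596)/(1637 + 122756) = ((-1506368 - 866465) - 186596)/124393 = (-2372833 - 186596)*(1/124393) = -2559429*1/124393 = -2559429/124393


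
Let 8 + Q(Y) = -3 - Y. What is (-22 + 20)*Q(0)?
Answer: 22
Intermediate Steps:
Q(Y) = -11 - Y (Q(Y) = -8 + (-3 - Y) = -11 - Y)
(-22 + 20)*Q(0) = (-22 + 20)*(-11 - 1*0) = -2*(-11 + 0) = -2*(-11) = 22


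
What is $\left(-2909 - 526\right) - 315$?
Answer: $-3750$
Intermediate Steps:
$\left(-2909 - 526\right) - 315 = -3435 - 315 = -3750$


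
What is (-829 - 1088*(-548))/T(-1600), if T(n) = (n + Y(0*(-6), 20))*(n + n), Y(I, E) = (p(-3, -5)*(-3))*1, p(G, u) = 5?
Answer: 119079/1033600 ≈ 0.11521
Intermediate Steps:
Y(I, E) = -15 (Y(I, E) = (5*(-3))*1 = -15*1 = -15)
T(n) = 2*n*(-15 + n) (T(n) = (n - 15)*(n + n) = (-15 + n)*(2*n) = 2*n*(-15 + n))
(-829 - 1088*(-548))/T(-1600) = (-829 - 1088*(-548))/((2*(-1600)*(-15 - 1600))) = (-829 + 596224)/((2*(-1600)*(-1615))) = 595395/5168000 = 595395*(1/5168000) = 119079/1033600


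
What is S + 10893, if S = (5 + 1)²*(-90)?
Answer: 7653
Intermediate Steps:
S = -3240 (S = 6²*(-90) = 36*(-90) = -3240)
S + 10893 = -3240 + 10893 = 7653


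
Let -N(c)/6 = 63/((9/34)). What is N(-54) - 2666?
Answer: -4094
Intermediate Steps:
N(c) = -1428 (N(c) = -378/(9/34) = -378/(9*(1/34)) = -378/9/34 = -378*34/9 = -6*238 = -1428)
N(-54) - 2666 = -1428 - 2666 = -4094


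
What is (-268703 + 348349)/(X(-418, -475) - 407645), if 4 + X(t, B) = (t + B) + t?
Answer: -39823/204480 ≈ -0.19475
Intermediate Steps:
X(t, B) = -4 + B + 2*t (X(t, B) = -4 + ((t + B) + t) = -4 + ((B + t) + t) = -4 + (B + 2*t) = -4 + B + 2*t)
(-268703 + 348349)/(X(-418, -475) - 407645) = (-268703 + 348349)/((-4 - 475 + 2*(-418)) - 407645) = 79646/((-4 - 475 - 836) - 407645) = 79646/(-1315 - 407645) = 79646/(-408960) = 79646*(-1/408960) = -39823/204480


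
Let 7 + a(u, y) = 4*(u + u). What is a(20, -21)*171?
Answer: 26163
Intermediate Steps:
a(u, y) = -7 + 8*u (a(u, y) = -7 + 4*(u + u) = -7 + 4*(2*u) = -7 + 8*u)
a(20, -21)*171 = (-7 + 8*20)*171 = (-7 + 160)*171 = 153*171 = 26163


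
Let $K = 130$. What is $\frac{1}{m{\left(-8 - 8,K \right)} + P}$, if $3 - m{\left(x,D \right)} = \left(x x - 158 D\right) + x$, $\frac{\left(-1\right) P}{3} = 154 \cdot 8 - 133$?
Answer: $\frac{1}{17006} \approx 5.8803 \cdot 10^{-5}$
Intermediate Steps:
$P = -3297$ ($P = - 3 \left(154 \cdot 8 - 133\right) = - 3 \left(1232 - 133\right) = \left(-3\right) 1099 = -3297$)
$m{\left(x,D \right)} = 3 - x - x^{2} + 158 D$ ($m{\left(x,D \right)} = 3 - \left(\left(x x - 158 D\right) + x\right) = 3 - \left(\left(x^{2} - 158 D\right) + x\right) = 3 - \left(x + x^{2} - 158 D\right) = 3 - x - x^{2} + 158 D$)
$\frac{1}{m{\left(-8 - 8,K \right)} + P} = \frac{1}{\left(3 - \left(-8 - 8\right) - \left(-8 - 8\right)^{2} + 158 \cdot 130\right) - 3297} = \frac{1}{\left(3 - \left(-8 - 8\right) - \left(-8 - 8\right)^{2} + 20540\right) - 3297} = \frac{1}{\left(3 - -16 - \left(-16\right)^{2} + 20540\right) - 3297} = \frac{1}{\left(3 + 16 - 256 + 20540\right) - 3297} = \frac{1}{20303 - 3297} = \frac{1}{17006}$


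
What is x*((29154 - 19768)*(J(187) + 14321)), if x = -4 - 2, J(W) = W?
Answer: -817032528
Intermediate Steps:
x = -6
x*((29154 - 19768)*(J(187) + 14321)) = -6*(29154 - 19768)*(187 + 14321) = -56316*14508 = -6*136172088 = -817032528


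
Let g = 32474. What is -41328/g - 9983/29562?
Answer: -59458703/36922938 ≈ -1.6103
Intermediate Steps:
-41328/g - 9983/29562 = -41328/32474 - 9983/29562 = -41328*1/32474 - 9983*1/29562 = -20664/16237 - 9983/29562 = -59458703/36922938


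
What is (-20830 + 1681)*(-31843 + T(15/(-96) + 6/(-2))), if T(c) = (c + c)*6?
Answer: 4883895003/8 ≈ 6.1049e+8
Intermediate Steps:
T(c) = 12*c (T(c) = (2*c)*6 = 12*c)
(-20830 + 1681)*(-31843 + T(15/(-96) + 6/(-2))) = (-20830 + 1681)*(-31843 + 12*(15/(-96) + 6/(-2))) = -19149*(-31843 + 12*(15*(-1/96) + 6*(-½))) = -19149*(-31843 + 12*(-5/32 - 3)) = -19149*(-31843 + 12*(-101/32)) = -19149*(-31843 - 303/8) = -19149*(-255047/8) = 4883895003/8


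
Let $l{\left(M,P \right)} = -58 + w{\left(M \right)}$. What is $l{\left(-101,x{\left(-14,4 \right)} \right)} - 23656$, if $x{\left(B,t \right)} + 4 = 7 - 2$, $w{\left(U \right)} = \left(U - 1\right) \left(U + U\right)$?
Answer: $-3110$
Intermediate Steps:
$w{\left(U \right)} = 2 U \left(-1 + U\right)$ ($w{\left(U \right)} = \left(-1 + U\right) 2 U = 2 U \left(-1 + U\right)$)
$x{\left(B,t \right)} = 1$ ($x{\left(B,t \right)} = -4 + \left(7 - 2\right) = -4 + 5 = 1$)
$l{\left(M,P \right)} = -58 + 2 M \left(-1 + M\right)$
$l{\left(-101,x{\left(-14,4 \right)} \right)} - 23656 = \left(-58 + 2 \left(-101\right) \left(-1 - 101\right)\right) - 23656 = \left(-58 + 2 \left(-101\right) \left(-102\right)\right) - 23656 = \left(-58 + 20604\right) - 23656 = 20546 - 23656 = -3110$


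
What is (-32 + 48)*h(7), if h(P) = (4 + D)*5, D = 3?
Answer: 560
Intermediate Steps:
h(P) = 35 (h(P) = (4 + 3)*5 = 7*5 = 35)
(-32 + 48)*h(7) = (-32 + 48)*35 = 16*35 = 560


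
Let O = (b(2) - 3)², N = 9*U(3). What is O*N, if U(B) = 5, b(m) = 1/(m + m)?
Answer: 5445/16 ≈ 340.31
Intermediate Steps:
b(m) = 1/(2*m)
N = 45 (N = 9*5 = 45)
O = 121/16 (O = ((½)/2 - 3)² = ((½)*(½) - 3)² = (¼ - 3)² = (-11/4)² = 121/16 ≈ 7.5625)
O*N = (121/16)*45 = 5445/16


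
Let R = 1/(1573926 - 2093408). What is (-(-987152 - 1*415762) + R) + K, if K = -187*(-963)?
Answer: 822337408589/519482 ≈ 1.5830e+6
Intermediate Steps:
K = 180081
R = -1/519482 (R = 1/(-519482) = -1/519482 ≈ -1.9250e-6)
(-(-987152 - 1*415762) + R) + K = (-(-987152 - 1*415762) - 1/519482) + 180081 = (-(-987152 - 415762) - 1/519482) + 180081 = (-1*(-1402914) - 1/519482) + 180081 = (1402914 - 1/519482) + 180081 = 728788570547/519482 + 180081 = 822337408589/519482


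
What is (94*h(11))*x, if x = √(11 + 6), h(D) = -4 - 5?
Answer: -846*√17 ≈ -3488.1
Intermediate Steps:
h(D) = -9
x = √17 ≈ 4.1231
(94*h(11))*x = (94*(-9))*√17 = -846*√17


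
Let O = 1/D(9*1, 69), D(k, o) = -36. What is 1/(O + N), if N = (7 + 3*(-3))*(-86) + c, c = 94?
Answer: 36/9575 ≈ 0.0037598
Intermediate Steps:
O = -1/36 (O = 1/(-36) = -1/36 ≈ -0.027778)
N = 266 (N = (7 + 3*(-3))*(-86) + 94 = (7 - 9)*(-86) + 94 = -2*(-86) + 94 = 172 + 94 = 266)
1/(O + N) = 1/(-1/36 + 266) = 1/(9575/36) = 36/9575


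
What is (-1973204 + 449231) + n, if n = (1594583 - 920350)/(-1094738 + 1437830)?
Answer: -522862270283/343092 ≈ -1.5240e+6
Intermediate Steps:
n = 674233/343092 ≈ 1.9652
(-1973204 + 449231) + n = (-1973204 + 449231) + 674233/343092 = -1523973 + 674233/343092 = -522862270283/343092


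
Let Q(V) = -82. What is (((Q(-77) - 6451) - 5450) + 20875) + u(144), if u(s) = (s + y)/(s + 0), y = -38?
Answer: 640277/72 ≈ 8892.7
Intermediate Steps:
u(s) = (-38 + s)/s (u(s) = (s - 38)/(s + 0) = (-38 + s)/s)
(((Q(-77) - 6451) - 5450) + 20875) + u(144) = (((-82 - 6451) - 5450) + 20875) + (-38 + 144)/144 = ((-6533 - 5450) + 20875) + (1/144)*106 = (-11983 + 20875) + 53/72 = 8892 + 53/72 = 640277/72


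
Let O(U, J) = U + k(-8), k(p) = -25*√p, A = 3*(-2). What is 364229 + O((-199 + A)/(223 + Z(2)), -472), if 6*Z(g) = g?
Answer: 48806563/134 - 50*I*√2 ≈ 3.6423e+5 - 70.711*I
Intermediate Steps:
A = -6
Z(g) = g/6
O(U, J) = U - 50*I*√2
364229 + O((-199 + A)/(223 + Z(2)), -472) = 364229 + ((-199 - 6)/(223 + (⅙)*2) - 50*I*√2) = 364229 + (-205/(223 + ⅓) - 50*I*√2) = 364229 + (-205/670/3 - 50*I*√2) = 364229 + (-205*3/670 - 50*I*√2) = 364229 + (-123/134 - 50*I*√2) = 48806563/134 - 50*I*√2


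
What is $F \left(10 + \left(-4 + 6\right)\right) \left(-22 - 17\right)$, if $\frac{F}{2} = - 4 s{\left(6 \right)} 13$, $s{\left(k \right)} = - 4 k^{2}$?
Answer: $-7008768$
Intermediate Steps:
$F = 14976$ ($F = 2 - 4 \left(- 4 \cdot 6^{2}\right) 13 = 2 - 4 \left(\left(-4\right) 36\right) 13 = 2 \left(-4\right) \left(-144\right) 13 = 2 \cdot 576 \cdot 13 = 2 \cdot 7488 = 14976$)
$F \left(10 + \left(-4 + 6\right)\right) \left(-22 - 17\right) = 14976 \left(10 + \left(-4 + 6\right)\right) \left(-22 - 17\right) = 14976 \left(10 + 2\right) \left(-39\right) = 14976 \cdot 12 \left(-39\right) = 14976 \left(-468\right) = -7008768$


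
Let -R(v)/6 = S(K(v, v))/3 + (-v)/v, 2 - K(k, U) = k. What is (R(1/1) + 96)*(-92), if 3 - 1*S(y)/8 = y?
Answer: -6440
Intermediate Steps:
K(k, U) = 2 - k
S(y) = 24 - 8*y
R(v) = -10 - 16*v (R(v) = -6*((24 - 8*(2 - v))/3 + (-v)/v) = -6*((24 + (-16 + 8*v))*(⅓) - 1) = -6*((8 + 8*v)*(⅓) - 1) = -6*((8/3 + 8*v/3) - 1) = -6*(5/3 + 8*v/3) = -10 - 16*v)
(R(1/1) + 96)*(-92) = ((-10 - 16/1) + 96)*(-92) = ((-10 - 16) + 96)*(-92) = (-26 + 96)*(-92) = 70*(-92) = -6440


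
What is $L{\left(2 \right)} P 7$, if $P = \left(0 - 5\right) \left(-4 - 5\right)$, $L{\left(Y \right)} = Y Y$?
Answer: $1260$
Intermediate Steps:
$L{\left(Y \right)} = Y^{2}$
$P = 45$ ($P = \left(-5\right) \left(-9\right) = 45$)
$L{\left(2 \right)} P 7 = 2^{2} \cdot 45 \cdot 7 = 4 \cdot 45 \cdot 7 = 180 \cdot 7 = 1260$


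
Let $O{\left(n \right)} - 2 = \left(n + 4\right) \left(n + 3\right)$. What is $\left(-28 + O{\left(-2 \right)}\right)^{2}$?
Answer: $576$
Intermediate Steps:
$O{\left(n \right)} = 2 + \left(3 + n\right) \left(4 + n\right)$ ($O{\left(n \right)} = 2 + \left(n + 4\right) \left(n + 3\right) = 2 + \left(4 + n\right) \left(3 + n\right) = 2 + \left(3 + n\right) \left(4 + n\right)$)
$\left(-28 + O{\left(-2 \right)}\right)^{2} = \left(-28 + \left(14 + \left(-2\right)^{2} + 7 \left(-2\right)\right)\right)^{2} = \left(-28 + \left(14 + 4 - 14\right)\right)^{2} = \left(-28 + 4\right)^{2} = \left(-24\right)^{2} = 576$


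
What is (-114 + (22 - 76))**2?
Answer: 28224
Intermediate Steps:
(-114 + (22 - 76))**2 = (-114 - 54)**2 = (-168)**2 = 28224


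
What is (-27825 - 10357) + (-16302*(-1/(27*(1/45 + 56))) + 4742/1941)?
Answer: -186769799950/4893261 ≈ -38169.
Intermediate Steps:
(-27825 - 10357) + (-16302*(-1/(27*(1/45 + 56))) + 4742/1941) = -38182 + (-16302*(-1/(27*(1/45 + 56))) + 4742*(1/1941)) = -38182 + (-16302/((-27*2521/45)) + 4742/1941) = -38182 + (-16302/(-7563/5) + 4742/1941) = -38182 + (-16302*(-5/7563) + 4742/1941) = -38182 + (27170/2521 + 4742/1941) = -38182 + 64691552/4893261 = -186769799950/4893261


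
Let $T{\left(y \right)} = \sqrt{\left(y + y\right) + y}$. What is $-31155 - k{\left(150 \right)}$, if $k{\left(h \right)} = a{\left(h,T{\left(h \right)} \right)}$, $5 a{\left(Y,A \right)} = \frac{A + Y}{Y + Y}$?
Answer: $- \frac{311551}{10} - \frac{\sqrt{2}}{100} \approx -31155.0$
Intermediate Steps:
$T{\left(y \right)} = \sqrt{3} \sqrt{y}$ ($T{\left(y \right)} = \sqrt{2 y + y} = \sqrt{3 y} = \sqrt{3} \sqrt{y}$)
$a{\left(Y,A \right)} = \frac{A + Y}{10 Y}$ ($a{\left(Y,A \right)} = \frac{\left(A + Y\right) \frac{1}{Y + Y}}{5} = \frac{\left(A + Y\right) \frac{1}{2 Y}}{5} = \frac{\frac{1}{2} \frac{1}{Y} \left(A + Y\right)}{5} = \frac{A + Y}{10 Y}$)
$k{\left(h \right)} = \frac{h + \sqrt{3} \sqrt{h}}{10 h}$ ($k{\left(h \right)} = \frac{\sqrt{3} \sqrt{h} + h}{10 h} = \frac{h + \sqrt{3} \sqrt{h}}{10 h}$)
$-31155 - k{\left(150 \right)} = -31155 - \frac{150 + \sqrt{3} \sqrt{150}}{10 \cdot 150} = -31155 - \frac{1}{10} \cdot \frac{1}{150} \left(150 + \sqrt{3} \cdot 5 \sqrt{6}\right) = -31155 - \frac{1}{10} \cdot \frac{1}{150} \left(150 + 15 \sqrt{2}\right) = -31155 - \left(\frac{1}{10} + \frac{\sqrt{2}}{100}\right) = - \frac{311551}{10} - \frac{\sqrt{2}}{100}$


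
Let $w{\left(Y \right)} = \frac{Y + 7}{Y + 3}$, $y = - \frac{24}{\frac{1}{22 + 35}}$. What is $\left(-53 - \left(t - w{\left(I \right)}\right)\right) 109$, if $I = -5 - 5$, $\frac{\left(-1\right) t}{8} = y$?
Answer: $- \frac{8390384}{7} \approx -1.1986 \cdot 10^{6}$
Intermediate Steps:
$y = -1368$ ($y = - \frac{24}{\frac{1}{57}} = - 24 \frac{1}{\frac{1}{57}} = \left(-24\right) 57 = -1368$)
$t = 10944$ ($t = \left(-8\right) \left(-1368\right) = 10944$)
$I = -10$ ($I = -5 - 5 = -10$)
$w{\left(Y \right)} = \frac{7 + Y}{3 + Y}$
$\left(-53 - \left(t - w{\left(I \right)}\right)\right) 109 = \left(-53 - \left(10944 - \frac{7 - 10}{3 - 10}\right)\right) 109 = \left(-53 - \left(10944 - \frac{1}{-7} \left(-3\right)\right)\right) 109 = \left(-53 - \frac{76605}{7}\right) 109 = \left(- \frac{76976}{7}\right) 109 = - \frac{8390384}{7}$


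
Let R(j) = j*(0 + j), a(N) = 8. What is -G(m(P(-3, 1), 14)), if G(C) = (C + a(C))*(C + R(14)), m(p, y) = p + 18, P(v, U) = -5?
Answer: -4389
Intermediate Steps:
R(j) = j**2 (R(j) = j*j = j**2)
m(p, y) = 18 + p
G(C) = (8 + C)*(196 + C) (G(C) = (C + 8)*(C + 14**2) = (8 + C)*(C + 196) = (8 + C)*(196 + C))
-G(m(P(-3, 1), 14)) = -(1568 + (18 - 5)**2 + 204*(18 - 5)) = -(1568 + 13**2 + 204*13) = -(1568 + 169 + 2652) = -1*4389 = -4389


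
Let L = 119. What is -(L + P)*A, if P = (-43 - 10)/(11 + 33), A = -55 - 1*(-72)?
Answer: -88111/44 ≈ -2002.5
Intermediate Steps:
A = 17 (A = -55 + 72 = 17)
P = -53/44 ≈ -1.2045
-(L + P)*A = -(119 - 53/44)*17 = -5183*17/44 = -1*88111/44 = -88111/44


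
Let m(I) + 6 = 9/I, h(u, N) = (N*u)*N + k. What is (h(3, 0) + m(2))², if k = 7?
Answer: 121/4 ≈ 30.250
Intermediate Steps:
h(u, N) = 7 + u*N² (h(u, N) = (N*u)*N + 7 = u*N² + 7 = 7 + u*N²)
m(I) = -6 + 9/I
(h(3, 0) + m(2))² = ((7 + 3*0²) + (-6 + 9/2))² = ((7 + 3*0) + (-6 + 9*(½)))² = ((7 + 0) + (-6 + 9/2))² = (7 - 3/2)² = (11/2)² = 121/4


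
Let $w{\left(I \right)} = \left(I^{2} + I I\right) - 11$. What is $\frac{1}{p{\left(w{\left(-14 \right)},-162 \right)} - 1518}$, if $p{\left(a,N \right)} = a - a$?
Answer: $- \frac{1}{1518} \approx -0.00065876$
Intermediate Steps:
$w{\left(I \right)} = -11 + 2 I^{2}$ ($w{\left(I \right)} = \left(I^{2} + I^{2}\right) - 11 = 2 I^{2} - 11 = -11 + 2 I^{2}$)
$p{\left(a,N \right)} = 0$
$\frac{1}{p{\left(w{\left(-14 \right)},-162 \right)} - 1518} = \frac{1}{0 - 1518} = \frac{1}{-1518} = - \frac{1}{1518}$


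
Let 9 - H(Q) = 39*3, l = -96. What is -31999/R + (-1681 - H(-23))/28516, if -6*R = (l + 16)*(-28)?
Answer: 683922173/7984480 ≈ 85.656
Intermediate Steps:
R = -1120/3 (R = -(-96 + 16)*(-28)/6 = -(-40)*(-28)/3 = -1/6*2240 = -1120/3 ≈ -373.33)
H(Q) = -108 (H(Q) = 9 - 39*3 = 9 - 1*117 = 9 - 117 = -108)
-31999/R + (-1681 - H(-23))/28516 = -31999/(-1120/3) + (-1681 - 1*(-108))/28516 = -31999*(-3/1120) + (-1681 + 108)*(1/28516) = 95997/1120 - 1573*1/28516 = 95997/1120 - 1573/28516 = 683922173/7984480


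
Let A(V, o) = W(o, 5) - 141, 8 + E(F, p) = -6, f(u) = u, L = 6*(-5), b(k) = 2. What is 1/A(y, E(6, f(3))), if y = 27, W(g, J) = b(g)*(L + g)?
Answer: -1/229 ≈ -0.0043668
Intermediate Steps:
L = -30
W(g, J) = -60 + 2*g (W(g, J) = 2*(-30 + g) = -60 + 2*g)
E(F, p) = -14 (E(F, p) = -8 - 6 = -14)
A(V, o) = -201 + 2*o (A(V, o) = (-60 + 2*o) - 141 = -201 + 2*o)
1/A(y, E(6, f(3))) = 1/(-201 + 2*(-14)) = 1/(-201 - 28) = 1/(-229) = -1/229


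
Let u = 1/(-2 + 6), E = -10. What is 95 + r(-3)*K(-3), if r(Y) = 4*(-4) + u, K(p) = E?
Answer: 505/2 ≈ 252.50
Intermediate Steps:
u = ¼ (u = 1/4 = ¼ ≈ 0.25000)
K(p) = -10
r(Y) = -63/4 (r(Y) = 4*(-4) + ¼ = -16 + ¼ = -63/4)
95 + r(-3)*K(-3) = 95 - 63/4*(-10) = 95 + 315/2 = 505/2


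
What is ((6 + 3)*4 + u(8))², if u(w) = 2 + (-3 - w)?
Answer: 729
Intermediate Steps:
u(w) = -1 - w
((6 + 3)*4 + u(8))² = ((6 + 3)*4 + (-1 - 1*8))² = (9*4 + (-1 - 8))² = (36 - 9)² = 27² = 729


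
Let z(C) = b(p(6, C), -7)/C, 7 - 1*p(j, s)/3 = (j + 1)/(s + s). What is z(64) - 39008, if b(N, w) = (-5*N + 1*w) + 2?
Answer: -319567511/8192 ≈ -39010.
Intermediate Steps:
p(j, s) = 21 - 3*(1 + j)/(2*s) (p(j, s) = 21 - 3*(j + 1)/(s + s) = 21 - 3*(1 + j)/(2*s))
b(N, w) = 2 + w - 5*N (b(N, w) = (-5*N + w) + 2 = (w - 5*N) + 2 = 2 + w - 5*N)
z(C) = (-5 - 15*(-7 + 14*C)/(2*C))/C (z(C) = (2 - 7 - 15*(-1 - 1*6 + 14*C)/(2*C))/C = (2 - 7 - 15*(-1 - 6 + 14*C)/(2*C))/C = (2 - 7 - 15*(-7 + 14*C)/(2*C))/C = (-5 - 15*(-7 + 14*C)/(2*C))/C)
z(64) - 39008 = (5/2)*(21 - 44*64)/64² - 39008 = (5/2)*(1/4096)*(21 - 2816) - 39008 = (5/2)*(1/4096)*(-2795) - 39008 = -13975/8192 - 39008 = -319567511/8192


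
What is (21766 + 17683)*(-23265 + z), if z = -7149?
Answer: -1199801886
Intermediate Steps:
(21766 + 17683)*(-23265 + z) = (21766 + 17683)*(-23265 - 7149) = 39449*(-30414) = -1199801886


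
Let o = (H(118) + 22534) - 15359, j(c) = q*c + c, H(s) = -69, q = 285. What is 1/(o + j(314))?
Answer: 1/96910 ≈ 1.0319e-5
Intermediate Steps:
j(c) = 286*c (j(c) = 285*c + c = 286*c)
o = 7106 (o = (-69 + 22534) - 15359 = 22465 - 15359 = 7106)
1/(o + j(314)) = 1/(7106 + 286*314) = 1/(7106 + 89804) = 1/96910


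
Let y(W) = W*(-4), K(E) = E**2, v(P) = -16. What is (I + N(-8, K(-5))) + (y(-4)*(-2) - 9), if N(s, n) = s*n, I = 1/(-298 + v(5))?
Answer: -75675/314 ≈ -241.00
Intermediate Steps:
I = -1/314 (I = 1/(-298 - 16) = 1/(-314) = -1/314 ≈ -0.0031847)
N(s, n) = n*s
y(W) = -4*W
(I + N(-8, K(-5))) + (y(-4)*(-2) - 9) = (-1/314 + (-5)**2*(-8)) + (-4*(-4)*(-2) - 9) = (-1/314 + 25*(-8)) + (16*(-2) - 9) = (-1/314 - 200) + (-32 - 9) = -62801/314 - 41 = -75675/314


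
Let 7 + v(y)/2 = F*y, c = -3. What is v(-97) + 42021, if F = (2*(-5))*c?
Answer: 36187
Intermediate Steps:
F = 30 (F = (2*(-5))*(-3) = -10*(-3) = 30)
v(y) = -14 + 60*y (v(y) = -14 + 2*(30*y) = -14 + 60*y)
v(-97) + 42021 = (-14 + 60*(-97)) + 42021 = (-14 - 5820) + 42021 = -5834 + 42021 = 36187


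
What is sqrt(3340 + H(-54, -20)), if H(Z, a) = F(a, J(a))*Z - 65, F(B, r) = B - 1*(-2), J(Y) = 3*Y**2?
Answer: sqrt(4247) ≈ 65.169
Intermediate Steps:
F(B, r) = 2 + B (F(B, r) = B + 2 = 2 + B)
H(Z, a) = -65 + Z*(2 + a) (H(Z, a) = (2 + a)*Z - 65 = Z*(2 + a) - 65 = -65 + Z*(2 + a))
sqrt(3340 + H(-54, -20)) = sqrt(3340 + (-65 - 54*(2 - 20))) = sqrt(3340 + (-65 - 54*(-18))) = sqrt(3340 + (-65 + 972)) = sqrt(3340 + 907) = sqrt(4247)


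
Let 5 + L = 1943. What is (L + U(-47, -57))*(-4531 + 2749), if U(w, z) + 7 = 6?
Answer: -3451734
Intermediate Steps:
L = 1938 (L = -5 + 1943 = 1938)
U(w, z) = -1 (U(w, z) = -7 + 6 = -1)
(L + U(-47, -57))*(-4531 + 2749) = (1938 - 1)*(-4531 + 2749) = 1937*(-1782) = -3451734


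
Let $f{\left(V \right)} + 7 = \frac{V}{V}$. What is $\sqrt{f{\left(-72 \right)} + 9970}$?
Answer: $2 \sqrt{2491} \approx 99.82$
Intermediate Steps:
$f{\left(V \right)} = -6$ ($f{\left(V \right)} = -7 + \frac{V}{V} = -7 + 1 = -6$)
$\sqrt{f{\left(-72 \right)} + 9970} = \sqrt{-6 + 9970} = \sqrt{9964} = 2 \sqrt{2491}$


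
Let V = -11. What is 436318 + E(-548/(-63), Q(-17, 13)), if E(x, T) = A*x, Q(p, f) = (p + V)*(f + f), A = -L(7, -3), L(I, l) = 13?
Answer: 27480910/63 ≈ 4.3621e+5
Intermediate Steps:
A = -13 (A = -1*13 = -13)
Q(p, f) = 2*f*(-11 + p) (Q(p, f) = (p - 11)*(f + f) = (-11 + p)*(2*f) = 2*f*(-11 + p))
E(x, T) = -13*x
436318 + E(-548/(-63), Q(-17, 13)) = 436318 - (-7124)/(-63) = 436318 - (-7124)*(-1)/63 = 436318 - 13*548/63 = 436318 - 7124/63 = 27480910/63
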